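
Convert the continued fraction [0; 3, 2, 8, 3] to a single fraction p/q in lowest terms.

Using pₖ = aₖpₖ₋₁ + pₖ₋₂ and qₖ = aₖqₖ₋₁ + qₖ₋₂:
  k=0: a=0, p=0, q=1
  k=1: a=3, p=1, q=3
  k=2: a=2, p=2, q=7
  k=3: a=8, p=17, q=59
  k=4: a=3, p=53, q=184

53/184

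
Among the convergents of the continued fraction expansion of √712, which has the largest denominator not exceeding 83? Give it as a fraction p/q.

√712 = [26; 1, 2, 6, 2, 1, 52, …] (period length 6).
Convergents:
  p_0/q_0 = 26/1
  p_1/q_1 = 27/1
  p_2/q_2 = 80/3
  p_3/q_3 = 507/19
  p_4/q_4 = 1094/41
  p_5/q_5 = 1601/60
  p_6/q_6 = 84346/3161
q_5 = 60 ≤ 83 < 3161 = q_6, so the answer is 1601/60.

1601/60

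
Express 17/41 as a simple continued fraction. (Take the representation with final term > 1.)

17 = 0*41 + 17
41 = 2*17 + 7
17 = 2*7 + 3
7 = 2*3 + 1
3 = 3*1 + 0  (stop)
So 17/41 = [0; 2, 2, 2, 3].

[0; 2, 2, 2, 3]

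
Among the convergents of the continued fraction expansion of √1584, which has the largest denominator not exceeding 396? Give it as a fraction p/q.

15681/394

√1584 = [39; 1, 3, 1, 78, …] (period length 4).
Convergents:
  p_0/q_0 = 39/1
  p_1/q_1 = 40/1
  p_2/q_2 = 159/4
  p_3/q_3 = 199/5
  p_4/q_4 = 15681/394
  p_5/q_5 = 15880/399
q_4 = 394 ≤ 396 < 399 = q_5, so the answer is 15681/394.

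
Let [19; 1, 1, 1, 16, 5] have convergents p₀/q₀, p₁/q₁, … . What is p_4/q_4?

983/50

Using pₖ = aₖpₖ₋₁ + pₖ₋₂, qₖ = aₖqₖ₋₁ + qₖ₋₂ (with p₋₁=1, p₋₂=0, q₋₁=0, q₋₂=1):
  k=0: a=19, p=19, q=1
  k=1: a=1, p=20, q=1
  k=2: a=1, p=39, q=2
  k=3: a=1, p=59, q=3
  k=4: a=16, p=983, q=50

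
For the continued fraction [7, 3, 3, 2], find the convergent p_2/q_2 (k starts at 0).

73/10

Using pₖ = aₖpₖ₋₁ + pₖ₋₂, qₖ = aₖqₖ₋₁ + qₖ₋₂ (with p₋₁=1, p₋₂=0, q₋₁=0, q₋₂=1):
  k=0: a=7, p=7, q=1
  k=1: a=3, p=22, q=3
  k=2: a=3, p=73, q=10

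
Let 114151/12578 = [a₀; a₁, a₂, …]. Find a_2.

3

114151 = 9·12578 + 949   →  a_0 = 9
12578 = 13·949 + 241   →  a_1 = 13
949 = 3·241 + 226   →  a_2 = 3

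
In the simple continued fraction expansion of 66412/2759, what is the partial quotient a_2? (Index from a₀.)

66412 = 24·2759 + 196   →  a_0 = 24
2759 = 14·196 + 15   →  a_1 = 14
196 = 13·15 + 1   →  a_2 = 13

13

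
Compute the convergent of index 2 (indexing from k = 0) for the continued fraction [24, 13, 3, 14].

Using pₖ = aₖpₖ₋₁ + pₖ₋₂, qₖ = aₖqₖ₋₁ + qₖ₋₂ (with p₋₁=1, p₋₂=0, q₋₁=0, q₋₂=1):
  k=0: a=24, p=24, q=1
  k=1: a=13, p=313, q=13
  k=2: a=3, p=963, q=40

963/40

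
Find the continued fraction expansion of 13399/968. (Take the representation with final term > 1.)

[13; 1, 5, 3, 16, 1, 2]

13399 = 13*968 + 815
968 = 1*815 + 153
815 = 5*153 + 50
153 = 3*50 + 3
50 = 16*3 + 2
3 = 1*2 + 1
2 = 2*1 + 0  (stop)
So 13399/968 = [13; 1, 5, 3, 16, 1, 2].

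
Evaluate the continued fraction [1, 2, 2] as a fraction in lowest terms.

Using pₖ = aₖpₖ₋₁ + pₖ₋₂ and qₖ = aₖqₖ₋₁ + qₖ₋₂:
  k=0: a=1, p=1, q=1
  k=1: a=2, p=3, q=2
  k=2: a=2, p=7, q=5

7/5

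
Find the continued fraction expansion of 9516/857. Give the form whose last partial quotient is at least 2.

[11; 9, 1, 1, 1, 2, 3, 3]

9516 = 11*857 + 89
857 = 9*89 + 56
89 = 1*56 + 33
56 = 1*33 + 23
33 = 1*23 + 10
23 = 2*10 + 3
10 = 3*3 + 1
3 = 3*1 + 0  (stop)
So 9516/857 = [11; 9, 1, 1, 1, 2, 3, 3].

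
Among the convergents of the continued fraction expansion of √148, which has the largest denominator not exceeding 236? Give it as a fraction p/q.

1764/145

√148 = [12; 6, 24, …] (period length 2).
Convergents:
  p_0/q_0 = 12/1
  p_1/q_1 = 73/6
  p_2/q_2 = 1764/145
  p_3/q_3 = 10657/876
q_2 = 145 ≤ 236 < 876 = q_3, so the answer is 1764/145.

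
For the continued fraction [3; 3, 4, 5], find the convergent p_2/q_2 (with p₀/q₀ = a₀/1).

Using pₖ = aₖpₖ₋₁ + pₖ₋₂, qₖ = aₖqₖ₋₁ + qₖ₋₂ (with p₋₁=1, p₋₂=0, q₋₁=0, q₋₂=1):
  k=0: a=3, p=3, q=1
  k=1: a=3, p=10, q=3
  k=2: a=4, p=43, q=13

43/13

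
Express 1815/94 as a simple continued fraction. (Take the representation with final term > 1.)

1815 = 19·94 + 29
94 = 3·29 + 7
29 = 4·7 + 1
7 = 7·1 + 0  (stop)
So 1815/94 = [19; 3, 4, 7].

[19; 3, 4, 7]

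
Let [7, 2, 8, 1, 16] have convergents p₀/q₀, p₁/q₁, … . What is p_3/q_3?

Using pₖ = aₖpₖ₋₁ + pₖ₋₂, qₖ = aₖqₖ₋₁ + qₖ₋₂ (with p₋₁=1, p₋₂=0, q₋₁=0, q₋₂=1):
  k=0: a=7, p=7, q=1
  k=1: a=2, p=15, q=2
  k=2: a=8, p=127, q=17
  k=3: a=1, p=142, q=19

142/19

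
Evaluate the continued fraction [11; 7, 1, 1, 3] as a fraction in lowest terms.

Using pₖ = aₖpₖ₋₁ + pₖ₋₂ and qₖ = aₖqₖ₋₁ + qₖ₋₂:
  k=0: a=11, p=11, q=1
  k=1: a=7, p=78, q=7
  k=2: a=1, p=89, q=8
  k=3: a=1, p=167, q=15
  k=4: a=3, p=590, q=53

590/53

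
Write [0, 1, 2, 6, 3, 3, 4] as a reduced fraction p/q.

Using pₖ = aₖpₖ₋₁ + pₖ₋₂ and qₖ = aₖqₖ₋₁ + qₖ₋₂:
  k=0: a=0, p=0, q=1
  k=1: a=1, p=1, q=1
  k=2: a=2, p=2, q=3
  k=3: a=6, p=13, q=19
  k=4: a=3, p=41, q=60
  k=5: a=3, p=136, q=199
  k=6: a=4, p=585, q=856

585/856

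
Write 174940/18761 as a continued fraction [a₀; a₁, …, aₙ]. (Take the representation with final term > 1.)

174940 = 9·18761 + 6091
18761 = 3·6091 + 488
6091 = 12·488 + 235
488 = 2·235 + 18
235 = 13·18 + 1
18 = 18·1 + 0  (stop)
So 174940/18761 = [9; 3, 12, 2, 13, 18].

[9; 3, 12, 2, 13, 18]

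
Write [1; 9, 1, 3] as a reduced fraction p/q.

Using pₖ = aₖpₖ₋₁ + pₖ₋₂ and qₖ = aₖqₖ₋₁ + qₖ₋₂:
  k=0: a=1, p=1, q=1
  k=1: a=9, p=10, q=9
  k=2: a=1, p=11, q=10
  k=3: a=3, p=43, q=39

43/39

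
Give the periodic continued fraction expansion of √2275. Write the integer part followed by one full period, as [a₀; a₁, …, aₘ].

[47; 1, 2, 3, 2, 1, 94]

a₀ = ⌊√2275⌋ = 47.
With m₀=0, d₀=1 and mₖ₊₁ = dₖaₖ − mₖ, dₖ₊₁ = (n − mₖ₊₁²)/dₖ, aₖ₊₁ = ⌊(a₀+mₖ₊₁)/dₖ₊₁⌋:
  k=1: m=47, d=66, a=1
  k=2: m=19, d=29, a=2
  k=3: m=39, d=26, a=3
  k=4: m=39, d=29, a=2
  k=5: m=19, d=66, a=1
  k=6: m=47, d=1, a=94
d=1 and a=2a₀=94 at k=6, so the next step gives (m, d) = (47, 66) again — its k=1 value — and the period has length 6.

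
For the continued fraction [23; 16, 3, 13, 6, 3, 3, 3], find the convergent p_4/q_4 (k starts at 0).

91484/3967

Using pₖ = aₖpₖ₋₁ + pₖ₋₂, qₖ = aₖqₖ₋₁ + qₖ₋₂ (with p₋₁=1, p₋₂=0, q₋₁=0, q₋₂=1):
  k=0: a=23, p=23, q=1
  k=1: a=16, p=369, q=16
  k=2: a=3, p=1130, q=49
  k=3: a=13, p=15059, q=653
  k=4: a=6, p=91484, q=3967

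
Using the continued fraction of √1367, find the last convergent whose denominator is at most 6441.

101195/2737

√1367 = [36; 1, 35, 1, 72, …] (period length 4).
Convergents:
  p_0/q_0 = 36/1
  p_1/q_1 = 37/1
  p_2/q_2 = 1331/36
  p_3/q_3 = 1368/37
  p_4/q_4 = 99827/2700
  p_5/q_5 = 101195/2737
  p_6/q_6 = 3641652/98495
q_5 = 2737 ≤ 6441 < 98495 = q_6, so the answer is 101195/2737.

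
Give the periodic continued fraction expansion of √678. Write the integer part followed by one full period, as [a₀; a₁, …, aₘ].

[26; 26, 52]

a₀ = ⌊√678⌋ = 26.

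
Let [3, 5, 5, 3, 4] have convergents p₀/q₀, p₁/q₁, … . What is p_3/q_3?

Using pₖ = aₖpₖ₋₁ + pₖ₋₂, qₖ = aₖqₖ₋₁ + qₖ₋₂ (with p₋₁=1, p₋₂=0, q₋₁=0, q₋₂=1):
  k=0: a=3, p=3, q=1
  k=1: a=5, p=16, q=5
  k=2: a=5, p=83, q=26
  k=3: a=3, p=265, q=83

265/83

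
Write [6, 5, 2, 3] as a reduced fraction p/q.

Using pₖ = aₖpₖ₋₁ + pₖ₋₂ and qₖ = aₖqₖ₋₁ + qₖ₋₂:
  k=0: a=6, p=6, q=1
  k=1: a=5, p=31, q=5
  k=2: a=2, p=68, q=11
  k=3: a=3, p=235, q=38

235/38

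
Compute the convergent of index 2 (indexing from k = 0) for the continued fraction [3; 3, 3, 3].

Using pₖ = aₖpₖ₋₁ + pₖ₋₂, qₖ = aₖqₖ₋₁ + qₖ₋₂ (with p₋₁=1, p₋₂=0, q₋₁=0, q₋₂=1):
  k=0: a=3, p=3, q=1
  k=1: a=3, p=10, q=3
  k=2: a=3, p=33, q=10

33/10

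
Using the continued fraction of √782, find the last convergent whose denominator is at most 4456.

√782 = [27; 1, 26, 1, 54, …] (period length 4).
Convergents:
  p_0/q_0 = 27/1
  p_1/q_1 = 28/1
  p_2/q_2 = 755/27
  p_3/q_3 = 783/28
  p_4/q_4 = 43037/1539
  p_5/q_5 = 43820/1567
  p_6/q_6 = 1182357/42281
q_5 = 1567 ≤ 4456 < 42281 = q_6, so the answer is 43820/1567.

43820/1567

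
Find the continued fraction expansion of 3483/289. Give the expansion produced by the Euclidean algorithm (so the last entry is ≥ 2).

3483 = 12·289 + 15
289 = 19·15 + 4
15 = 3·4 + 3
4 = 1·3 + 1
3 = 3·1 + 0  (stop)
So 3483/289 = [12; 19, 3, 1, 3].

[12; 19, 3, 1, 3]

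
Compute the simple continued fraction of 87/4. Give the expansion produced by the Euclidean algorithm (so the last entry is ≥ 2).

87 = 21×4 + 3
4 = 1×3 + 1
3 = 3×1 + 0  (stop)
So 87/4 = [21; 1, 3].

[21; 1, 3]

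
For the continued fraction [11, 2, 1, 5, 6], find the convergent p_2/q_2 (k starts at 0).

34/3

Using pₖ = aₖpₖ₋₁ + pₖ₋₂, qₖ = aₖqₖ₋₁ + qₖ₋₂ (with p₋₁=1, p₋₂=0, q₋₁=0, q₋₂=1):
  k=0: a=11, p=11, q=1
  k=1: a=2, p=23, q=2
  k=2: a=1, p=34, q=3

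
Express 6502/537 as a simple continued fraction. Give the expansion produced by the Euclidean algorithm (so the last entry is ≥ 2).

6502 = 12*537 + 58
537 = 9*58 + 15
58 = 3*15 + 13
15 = 1*13 + 2
13 = 6*2 + 1
2 = 2*1 + 0  (stop)
So 6502/537 = [12; 9, 3, 1, 6, 2].

[12; 9, 3, 1, 6, 2]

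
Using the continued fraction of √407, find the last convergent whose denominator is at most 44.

464/23

√407 = [20; 5, 1, 2, 1, 5, 40, …] (period length 6).
Convergents:
  p_0/q_0 = 20/1
  p_1/q_1 = 101/5
  p_2/q_2 = 121/6
  p_3/q_3 = 343/17
  p_4/q_4 = 464/23
  p_5/q_5 = 2663/132
q_4 = 23 ≤ 44 < 132 = q_5, so the answer is 464/23.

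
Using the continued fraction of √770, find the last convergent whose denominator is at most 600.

√770 = [27; 1, 2, 1, 54, …] (period length 4).
Convergents:
  p_0/q_0 = 27/1
  p_1/q_1 = 28/1
  p_2/q_2 = 83/3
  p_3/q_3 = 111/4
  p_4/q_4 = 6077/219
  p_5/q_5 = 6188/223
  p_6/q_6 = 18453/665
q_5 = 223 ≤ 600 < 665 = q_6, so the answer is 6188/223.

6188/223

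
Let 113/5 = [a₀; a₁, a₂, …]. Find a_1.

113 = 22·5 + 3   →  a_0 = 22
5 = 1·3 + 2   →  a_1 = 1

1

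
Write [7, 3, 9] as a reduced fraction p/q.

Using pₖ = aₖpₖ₋₁ + pₖ₋₂ and qₖ = aₖqₖ₋₁ + qₖ₋₂:
  k=0: a=7, p=7, q=1
  k=1: a=3, p=22, q=3
  k=2: a=9, p=205, q=28

205/28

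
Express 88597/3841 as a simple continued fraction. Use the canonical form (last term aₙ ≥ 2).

88597 = 23·3841 + 254
3841 = 15·254 + 31
254 = 8·31 + 6
31 = 5·6 + 1
6 = 6·1 + 0  (stop)
So 88597/3841 = [23; 15, 8, 5, 6].

[23; 15, 8, 5, 6]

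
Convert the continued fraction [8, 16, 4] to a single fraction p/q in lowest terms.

Using pₖ = aₖpₖ₋₁ + pₖ₋₂ and qₖ = aₖqₖ₋₁ + qₖ₋₂:
  k=0: a=8, p=8, q=1
  k=1: a=16, p=129, q=16
  k=2: a=4, p=524, q=65

524/65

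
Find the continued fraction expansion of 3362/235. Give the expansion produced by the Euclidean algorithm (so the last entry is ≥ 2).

3362 = 14*235 + 72
235 = 3*72 + 19
72 = 3*19 + 15
19 = 1*15 + 4
15 = 3*4 + 3
4 = 1*3 + 1
3 = 3*1 + 0  (stop)
So 3362/235 = [14; 3, 3, 1, 3, 1, 3].

[14; 3, 3, 1, 3, 1, 3]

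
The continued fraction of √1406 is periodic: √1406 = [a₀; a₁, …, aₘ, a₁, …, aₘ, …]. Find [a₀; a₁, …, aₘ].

a₀ = ⌊√1406⌋ = 37.
With m₀=0, d₀=1 and mₖ₊₁ = dₖaₖ − mₖ, dₖ₊₁ = (n − mₖ₊₁²)/dₖ, aₖ₊₁ = ⌊(a₀+mₖ₊₁)/dₖ₊₁⌋:
  k=1: m=37, d=37, a=2
  k=2: m=37, d=1, a=74
d=1 and a=2a₀=74 at k=2, so the next step gives (m, d) = (37, 37) again — its k=1 value — and the period has length 2.

[37; 2, 74]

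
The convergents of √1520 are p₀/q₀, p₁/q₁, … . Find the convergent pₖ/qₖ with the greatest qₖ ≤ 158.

√1520 = [38; 1, 76, …] (period length 2).
Convergents:
  p_0/q_0 = 38/1
  p_1/q_1 = 39/1
  p_2/q_2 = 3002/77
  p_3/q_3 = 3041/78
  p_4/q_4 = 234118/6005
q_3 = 78 ≤ 158 < 6005 = q_4, so the answer is 3041/78.

3041/78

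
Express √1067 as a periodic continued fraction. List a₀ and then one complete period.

[32; 1, 1, 1, 64]

a₀ = ⌊√1067⌋ = 32.
With m₀=0, d₀=1 and mₖ₊₁ = dₖaₖ − mₖ, dₖ₊₁ = (n − mₖ₊₁²)/dₖ, aₖ₊₁ = ⌊(a₀+mₖ₊₁)/dₖ₊₁⌋:
  k=1: m=32, d=43, a=1
  k=2: m=11, d=22, a=1
  k=3: m=11, d=43, a=1
  k=4: m=32, d=1, a=64
d=1 and a=2a₀=64 at k=4, so the next step gives (m, d) = (32, 43) again — its k=1 value — and the period has length 4.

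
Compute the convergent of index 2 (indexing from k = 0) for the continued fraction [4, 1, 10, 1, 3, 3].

54/11

Using pₖ = aₖpₖ₋₁ + pₖ₋₂, qₖ = aₖqₖ₋₁ + qₖ₋₂ (with p₋₁=1, p₋₂=0, q₋₁=0, q₋₂=1):
  k=0: a=4, p=4, q=1
  k=1: a=1, p=5, q=1
  k=2: a=10, p=54, q=11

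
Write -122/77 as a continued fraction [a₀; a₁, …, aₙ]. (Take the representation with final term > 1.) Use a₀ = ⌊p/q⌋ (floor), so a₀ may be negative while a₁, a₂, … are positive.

-122 = -2*77 + 32
77 = 2*32 + 13
32 = 2*13 + 6
13 = 2*6 + 1
6 = 6*1 + 0  (stop)
So -122/77 = [-2; 2, 2, 2, 6].

[-2; 2, 2, 2, 6]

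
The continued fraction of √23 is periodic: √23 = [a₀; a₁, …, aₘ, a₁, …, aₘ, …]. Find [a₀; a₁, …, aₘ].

[4; 1, 3, 1, 8]

a₀ = ⌊√23⌋ = 4.
With m₀=0, d₀=1 and mₖ₊₁ = dₖaₖ − mₖ, dₖ₊₁ = (n − mₖ₊₁²)/dₖ, aₖ₊₁ = ⌊(a₀+mₖ₊₁)/dₖ₊₁⌋:
  k=1: m=4, d=7, a=1
  k=2: m=3, d=2, a=3
  k=3: m=3, d=7, a=1
  k=4: m=4, d=1, a=8
d=1 and a=2a₀=8 at k=4, so the next step gives (m, d) = (4, 7) again — its k=1 value — and the period has length 4.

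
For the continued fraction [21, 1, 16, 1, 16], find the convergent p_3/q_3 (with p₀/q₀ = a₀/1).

Using pₖ = aₖpₖ₋₁ + pₖ₋₂, qₖ = aₖqₖ₋₁ + qₖ₋₂ (with p₋₁=1, p₋₂=0, q₋₁=0, q₋₂=1):
  k=0: a=21, p=21, q=1
  k=1: a=1, p=22, q=1
  k=2: a=16, p=373, q=17
  k=3: a=1, p=395, q=18

395/18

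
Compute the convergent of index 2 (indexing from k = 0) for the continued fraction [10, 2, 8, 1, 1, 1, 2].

178/17

Using pₖ = aₖpₖ₋₁ + pₖ₋₂, qₖ = aₖqₖ₋₁ + qₖ₋₂ (with p₋₁=1, p₋₂=0, q₋₁=0, q₋₂=1):
  k=0: a=10, p=10, q=1
  k=1: a=2, p=21, q=2
  k=2: a=8, p=178, q=17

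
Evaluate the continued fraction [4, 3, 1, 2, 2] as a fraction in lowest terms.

Fold from the inside: start with 2/1.
  2 + 1/2 = 5/2
  1 + 2/5 = 7/5
  3 + 5/7 = 26/7
  4 + 7/26 = 111/26

111/26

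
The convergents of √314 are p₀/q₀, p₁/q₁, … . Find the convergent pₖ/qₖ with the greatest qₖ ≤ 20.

319/18

√314 = [17; 1, 2, 1, 1, 2, 1, 34, …] (period length 7).
Convergents:
  p_0/q_0 = 17/1
  p_1/q_1 = 18/1
  p_2/q_2 = 53/3
  p_3/q_3 = 71/4
  p_4/q_4 = 124/7
  p_5/q_5 = 319/18
  p_6/q_6 = 443/25
q_5 = 18 ≤ 20 < 25 = q_6, so the answer is 319/18.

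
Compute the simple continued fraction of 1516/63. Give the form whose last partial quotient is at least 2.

[24; 15, 1, 3]

1516 = 24×63 + 4
63 = 15×4 + 3
4 = 1×3 + 1
3 = 3×1 + 0  (stop)
So 1516/63 = [24; 15, 1, 3].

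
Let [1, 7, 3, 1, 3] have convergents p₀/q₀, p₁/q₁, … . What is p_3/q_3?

Using pₖ = aₖpₖ₋₁ + pₖ₋₂, qₖ = aₖqₖ₋₁ + qₖ₋₂ (with p₋₁=1, p₋₂=0, q₋₁=0, q₋₂=1):
  k=0: a=1, p=1, q=1
  k=1: a=7, p=8, q=7
  k=2: a=3, p=25, q=22
  k=3: a=1, p=33, q=29

33/29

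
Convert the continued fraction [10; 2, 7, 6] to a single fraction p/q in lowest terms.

Fold from the inside: start with 6/1.
  7 + 1/6 = 43/6
  2 + 6/43 = 92/43
  10 + 43/92 = 963/92

963/92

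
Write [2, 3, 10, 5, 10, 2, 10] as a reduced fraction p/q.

Using pₖ = aₖpₖ₋₁ + pₖ₋₂ and qₖ = aₖqₖ₋₁ + qₖ₋₂:
  k=0: a=2, p=2, q=1
  k=1: a=3, p=7, q=3
  k=2: a=10, p=72, q=31
  k=3: a=5, p=367, q=158
  k=4: a=10, p=3742, q=1611
  k=5: a=2, p=7851, q=3380
  k=6: a=10, p=82252, q=35411

82252/35411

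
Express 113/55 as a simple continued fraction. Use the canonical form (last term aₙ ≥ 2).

113 = 2*55 + 3
55 = 18*3 + 1
3 = 3*1 + 0  (stop)
So 113/55 = [2; 18, 3].

[2; 18, 3]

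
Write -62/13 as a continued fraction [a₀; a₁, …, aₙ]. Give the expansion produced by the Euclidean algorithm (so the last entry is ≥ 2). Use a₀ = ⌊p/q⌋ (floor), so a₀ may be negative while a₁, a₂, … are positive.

-62 = -5*13 + 3
13 = 4*3 + 1
3 = 3*1 + 0  (stop)
So -62/13 = [-5; 4, 3].

[-5; 4, 3]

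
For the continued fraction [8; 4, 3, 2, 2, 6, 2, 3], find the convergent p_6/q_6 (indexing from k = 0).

Using pₖ = aₖpₖ₋₁ + pₖ₋₂, qₖ = aₖqₖ₋₁ + qₖ₋₂ (with p₋₁=1, p₋₂=0, q₋₁=0, q₋₂=1):
  k=0: a=8, p=8, q=1
  k=1: a=4, p=33, q=4
  k=2: a=3, p=107, q=13
  k=3: a=2, p=247, q=30
  k=4: a=2, p=601, q=73
  k=5: a=6, p=3853, q=468
  k=6: a=2, p=8307, q=1009

8307/1009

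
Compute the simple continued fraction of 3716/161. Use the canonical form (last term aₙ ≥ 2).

[23; 12, 2, 1, 1, 2]

3716 = 23·161 + 13
161 = 12·13 + 5
13 = 2·5 + 3
5 = 1·3 + 2
3 = 1·2 + 1
2 = 2·1 + 0  (stop)
So 3716/161 = [23; 12, 2, 1, 1, 2].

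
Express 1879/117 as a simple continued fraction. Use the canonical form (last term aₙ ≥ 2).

1879 = 16*117 + 7
117 = 16*7 + 5
7 = 1*5 + 2
5 = 2*2 + 1
2 = 2*1 + 0  (stop)
So 1879/117 = [16; 16, 1, 2, 2].

[16; 16, 1, 2, 2]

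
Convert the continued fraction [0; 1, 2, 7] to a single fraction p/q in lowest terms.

Using pₖ = aₖpₖ₋₁ + pₖ₋₂ and qₖ = aₖqₖ₋₁ + qₖ₋₂:
  k=0: a=0, p=0, q=1
  k=1: a=1, p=1, q=1
  k=2: a=2, p=2, q=3
  k=3: a=7, p=15, q=22

15/22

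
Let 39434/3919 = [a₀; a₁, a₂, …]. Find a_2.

16

39434 = 10·3919 + 244   →  a_0 = 10
3919 = 16·244 + 15   →  a_1 = 16
244 = 16·15 + 4   →  a_2 = 16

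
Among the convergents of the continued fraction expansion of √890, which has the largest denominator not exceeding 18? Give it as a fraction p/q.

179/6

√890 = [29; 1, 4, 1, 58, …] (period length 4).
Convergents:
  p_0/q_0 = 29/1
  p_1/q_1 = 30/1
  p_2/q_2 = 149/5
  p_3/q_3 = 179/6
  p_4/q_4 = 10531/353
q_3 = 6 ≤ 18 < 353 = q_4, so the answer is 179/6.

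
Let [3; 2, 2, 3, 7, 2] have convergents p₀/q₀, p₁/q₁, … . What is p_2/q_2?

17/5

Using pₖ = aₖpₖ₋₁ + pₖ₋₂, qₖ = aₖqₖ₋₁ + qₖ₋₂ (with p₋₁=1, p₋₂=0, q₋₁=0, q₋₂=1):
  k=0: a=3, p=3, q=1
  k=1: a=2, p=7, q=2
  k=2: a=2, p=17, q=5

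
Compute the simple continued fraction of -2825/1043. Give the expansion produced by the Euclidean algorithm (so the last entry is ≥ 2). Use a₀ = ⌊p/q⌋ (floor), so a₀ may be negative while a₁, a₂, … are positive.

[-3; 3, 2, 3, 8, 2, 2]

-2825 = -3·1043 + 304
1043 = 3·304 + 131
304 = 2·131 + 42
131 = 3·42 + 5
42 = 8·5 + 2
5 = 2·2 + 1
2 = 2·1 + 0  (stop)
So -2825/1043 = [-3; 3, 2, 3, 8, 2, 2].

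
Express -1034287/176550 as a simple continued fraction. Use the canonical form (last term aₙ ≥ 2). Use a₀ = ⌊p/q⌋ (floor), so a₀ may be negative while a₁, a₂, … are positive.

[-6; 7, 17, 6, 1, 18, 11]

-1034287 = -6*176550 + 25013
176550 = 7*25013 + 1459
25013 = 17*1459 + 210
1459 = 6*210 + 199
210 = 1*199 + 11
199 = 18*11 + 1
11 = 11*1 + 0  (stop)
So -1034287/176550 = [-6; 7, 17, 6, 1, 18, 11].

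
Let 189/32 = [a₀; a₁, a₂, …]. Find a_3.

1

189 = 5·32 + 29   →  a_0 = 5
32 = 1·29 + 3   →  a_1 = 1
29 = 9·3 + 2   →  a_2 = 9
3 = 1·2 + 1   →  a_3 = 1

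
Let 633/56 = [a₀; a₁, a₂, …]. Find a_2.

3

633 = 11·56 + 17   →  a_0 = 11
56 = 3·17 + 5   →  a_1 = 3
17 = 3·5 + 2   →  a_2 = 3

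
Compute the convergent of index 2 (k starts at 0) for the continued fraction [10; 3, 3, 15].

103/10

Using pₖ = aₖpₖ₋₁ + pₖ₋₂, qₖ = aₖqₖ₋₁ + qₖ₋₂ (with p₋₁=1, p₋₂=0, q₋₁=0, q₋₂=1):
  k=0: a=10, p=10, q=1
  k=1: a=3, p=31, q=3
  k=2: a=3, p=103, q=10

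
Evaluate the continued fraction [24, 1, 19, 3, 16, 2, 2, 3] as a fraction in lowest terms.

433121/17359

Using pₖ = aₖpₖ₋₁ + pₖ₋₂ and qₖ = aₖqₖ₋₁ + qₖ₋₂:
  k=0: a=24, p=24, q=1
  k=1: a=1, p=25, q=1
  k=2: a=19, p=499, q=20
  k=3: a=3, p=1522, q=61
  k=4: a=16, p=24851, q=996
  k=5: a=2, p=51224, q=2053
  k=6: a=2, p=127299, q=5102
  k=7: a=3, p=433121, q=17359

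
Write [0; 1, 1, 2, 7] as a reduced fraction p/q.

22/37

Fold from the inside: start with 7/1.
  2 + 1/7 = 15/7
  1 + 7/15 = 22/15
  1 + 15/22 = 37/22
  0 + 22/37 = 22/37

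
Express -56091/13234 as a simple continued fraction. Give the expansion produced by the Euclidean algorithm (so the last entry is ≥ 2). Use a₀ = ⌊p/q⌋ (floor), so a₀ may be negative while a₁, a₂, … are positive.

[-5; 1, 3, 5, 7, 4, 2, 9]

-56091 = -5·13234 + 10079
13234 = 1·10079 + 3155
10079 = 3·3155 + 614
3155 = 5·614 + 85
614 = 7·85 + 19
85 = 4·19 + 9
19 = 2·9 + 1
9 = 9·1 + 0  (stop)
So -56091/13234 = [-5; 1, 3, 5, 7, 4, 2, 9].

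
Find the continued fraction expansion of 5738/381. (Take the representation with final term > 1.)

[15; 16, 1, 1, 3, 3]

5738 = 15×381 + 23
381 = 16×23 + 13
23 = 1×13 + 10
13 = 1×10 + 3
10 = 3×3 + 1
3 = 3×1 + 0  (stop)
So 5738/381 = [15; 16, 1, 1, 3, 3].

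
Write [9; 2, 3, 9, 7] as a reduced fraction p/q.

4357/462

Using pₖ = aₖpₖ₋₁ + pₖ₋₂ and qₖ = aₖqₖ₋₁ + qₖ₋₂:
  k=0: a=9, p=9, q=1
  k=1: a=2, p=19, q=2
  k=2: a=3, p=66, q=7
  k=3: a=9, p=613, q=65
  k=4: a=7, p=4357, q=462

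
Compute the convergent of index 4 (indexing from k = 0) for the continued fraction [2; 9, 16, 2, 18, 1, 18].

11664/5527

Using pₖ = aₖpₖ₋₁ + pₖ₋₂, qₖ = aₖqₖ₋₁ + qₖ₋₂ (with p₋₁=1, p₋₂=0, q₋₁=0, q₋₂=1):
  k=0: a=2, p=2, q=1
  k=1: a=9, p=19, q=9
  k=2: a=16, p=306, q=145
  k=3: a=2, p=631, q=299
  k=4: a=18, p=11664, q=5527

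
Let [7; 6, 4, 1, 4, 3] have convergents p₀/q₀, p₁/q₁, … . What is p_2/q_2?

Using pₖ = aₖpₖ₋₁ + pₖ₋₂, qₖ = aₖqₖ₋₁ + qₖ₋₂ (with p₋₁=1, p₋₂=0, q₋₁=0, q₋₂=1):
  k=0: a=7, p=7, q=1
  k=1: a=6, p=43, q=6
  k=2: a=4, p=179, q=25

179/25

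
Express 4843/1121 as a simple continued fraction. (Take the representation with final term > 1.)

4843 = 4·1121 + 359
1121 = 3·359 + 44
359 = 8·44 + 7
44 = 6·7 + 2
7 = 3·2 + 1
2 = 2·1 + 0  (stop)
So 4843/1121 = [4; 3, 8, 6, 3, 2].

[4; 3, 8, 6, 3, 2]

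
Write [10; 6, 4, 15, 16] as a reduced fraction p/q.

Fold from the inside: start with 16/1.
  15 + 1/16 = 241/16
  4 + 16/241 = 980/241
  6 + 241/980 = 6121/980
  10 + 980/6121 = 62190/6121

62190/6121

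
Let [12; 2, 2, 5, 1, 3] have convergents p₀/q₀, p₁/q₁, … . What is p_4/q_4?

397/32

Using pₖ = aₖpₖ₋₁ + pₖ₋₂, qₖ = aₖqₖ₋₁ + qₖ₋₂ (with p₋₁=1, p₋₂=0, q₋₁=0, q₋₂=1):
  k=0: a=12, p=12, q=1
  k=1: a=2, p=25, q=2
  k=2: a=2, p=62, q=5
  k=3: a=5, p=335, q=27
  k=4: a=1, p=397, q=32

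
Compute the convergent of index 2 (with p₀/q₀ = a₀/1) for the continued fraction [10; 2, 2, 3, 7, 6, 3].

52/5

Using pₖ = aₖpₖ₋₁ + pₖ₋₂, qₖ = aₖqₖ₋₁ + qₖ₋₂ (with p₋₁=1, p₋₂=0, q₋₁=0, q₋₂=1):
  k=0: a=10, p=10, q=1
  k=1: a=2, p=21, q=2
  k=2: a=2, p=52, q=5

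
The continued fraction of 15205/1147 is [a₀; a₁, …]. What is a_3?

15205 = 13·1147 + 294   →  a_0 = 13
1147 = 3·294 + 265   →  a_1 = 3
294 = 1·265 + 29   →  a_2 = 1
265 = 9·29 + 4   →  a_3 = 9

9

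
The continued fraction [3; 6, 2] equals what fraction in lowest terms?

Using pₖ = aₖpₖ₋₁ + pₖ₋₂ and qₖ = aₖqₖ₋₁ + qₖ₋₂:
  k=0: a=3, p=3, q=1
  k=1: a=6, p=19, q=6
  k=2: a=2, p=41, q=13

41/13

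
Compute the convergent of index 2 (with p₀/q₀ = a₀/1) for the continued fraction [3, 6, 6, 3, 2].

117/37

Using pₖ = aₖpₖ₋₁ + pₖ₋₂, qₖ = aₖqₖ₋₁ + qₖ₋₂ (with p₋₁=1, p₋₂=0, q₋₁=0, q₋₂=1):
  k=0: a=3, p=3, q=1
  k=1: a=6, p=19, q=6
  k=2: a=6, p=117, q=37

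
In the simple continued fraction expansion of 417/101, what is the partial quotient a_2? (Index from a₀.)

1

417 = 4·101 + 13   →  a_0 = 4
101 = 7·13 + 10   →  a_1 = 7
13 = 1·10 + 3   →  a_2 = 1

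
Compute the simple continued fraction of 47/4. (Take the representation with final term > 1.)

[11; 1, 3]

47 = 11×4 + 3
4 = 1×3 + 1
3 = 3×1 + 0  (stop)
So 47/4 = [11; 1, 3].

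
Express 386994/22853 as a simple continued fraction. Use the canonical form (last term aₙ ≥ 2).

[16; 1, 14, 6, 13, 19]

386994 = 16×22853 + 21346
22853 = 1×21346 + 1507
21346 = 14×1507 + 248
1507 = 6×248 + 19
248 = 13×19 + 1
19 = 19×1 + 0  (stop)
So 386994/22853 = [16; 1, 14, 6, 13, 19].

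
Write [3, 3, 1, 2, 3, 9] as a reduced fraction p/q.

1125/344

Fold from the inside: start with 9/1.
  3 + 1/9 = 28/9
  2 + 9/28 = 65/28
  1 + 28/65 = 93/65
  3 + 65/93 = 344/93
  3 + 93/344 = 1125/344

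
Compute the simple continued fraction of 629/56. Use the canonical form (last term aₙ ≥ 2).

[11; 4, 3, 4]

629 = 11×56 + 13
56 = 4×13 + 4
13 = 3×4 + 1
4 = 4×1 + 0  (stop)
So 629/56 = [11; 4, 3, 4].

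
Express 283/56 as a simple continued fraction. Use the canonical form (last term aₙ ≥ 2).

283 = 5·56 + 3
56 = 18·3 + 2
3 = 1·2 + 1
2 = 2·1 + 0  (stop)
So 283/56 = [5; 18, 1, 2].

[5; 18, 1, 2]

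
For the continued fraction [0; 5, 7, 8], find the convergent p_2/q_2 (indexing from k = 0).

Using pₖ = aₖpₖ₋₁ + pₖ₋₂, qₖ = aₖqₖ₋₁ + qₖ₋₂ (with p₋₁=1, p₋₂=0, q₋₁=0, q₋₂=1):
  k=0: a=0, p=0, q=1
  k=1: a=5, p=1, q=5
  k=2: a=7, p=7, q=36

7/36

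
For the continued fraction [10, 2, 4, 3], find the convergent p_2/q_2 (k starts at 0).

94/9

Using pₖ = aₖpₖ₋₁ + pₖ₋₂, qₖ = aₖqₖ₋₁ + qₖ₋₂ (with p₋₁=1, p₋₂=0, q₋₁=0, q₋₂=1):
  k=0: a=10, p=10, q=1
  k=1: a=2, p=21, q=2
  k=2: a=4, p=94, q=9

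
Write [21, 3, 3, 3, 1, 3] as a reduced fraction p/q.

Using pₖ = aₖpₖ₋₁ + pₖ₋₂ and qₖ = aₖqₖ₋₁ + qₖ₋₂:
  k=0: a=21, p=21, q=1
  k=1: a=3, p=64, q=3
  k=2: a=3, p=213, q=10
  k=3: a=3, p=703, q=33
  k=4: a=1, p=916, q=43
  k=5: a=3, p=3451, q=162

3451/162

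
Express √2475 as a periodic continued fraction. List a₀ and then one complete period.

[49; 1, 2, 1, 98]

a₀ = ⌊√2475⌋ = 49.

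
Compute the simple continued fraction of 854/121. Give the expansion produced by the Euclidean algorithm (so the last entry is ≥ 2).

854 = 7·121 + 7
121 = 17·7 + 2
7 = 3·2 + 1
2 = 2·1 + 0  (stop)
So 854/121 = [7; 17, 3, 2].

[7; 17, 3, 2]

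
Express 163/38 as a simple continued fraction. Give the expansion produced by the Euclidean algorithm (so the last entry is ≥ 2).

[4; 3, 2, 5]

163 = 4*38 + 11
38 = 3*11 + 5
11 = 2*5 + 1
5 = 5*1 + 0  (stop)
So 163/38 = [4; 3, 2, 5].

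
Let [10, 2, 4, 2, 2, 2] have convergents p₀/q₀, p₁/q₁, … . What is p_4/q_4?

Using pₖ = aₖpₖ₋₁ + pₖ₋₂, qₖ = aₖqₖ₋₁ + qₖ₋₂ (with p₋₁=1, p₋₂=0, q₋₁=0, q₋₂=1):
  k=0: a=10, p=10, q=1
  k=1: a=2, p=21, q=2
  k=2: a=4, p=94, q=9
  k=3: a=2, p=209, q=20
  k=4: a=2, p=512, q=49

512/49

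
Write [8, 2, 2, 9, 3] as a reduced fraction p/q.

Fold from the inside: start with 3/1.
  9 + 1/3 = 28/3
  2 + 3/28 = 59/28
  2 + 28/59 = 146/59
  8 + 59/146 = 1227/146

1227/146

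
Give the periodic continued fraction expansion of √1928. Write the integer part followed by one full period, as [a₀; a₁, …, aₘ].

a₀ = ⌊√1928⌋ = 43.
With m₀=0, d₀=1 and mₖ₊₁ = dₖaₖ − mₖ, dₖ₊₁ = (n − mₖ₊₁²)/dₖ, aₖ₊₁ = ⌊(a₀+mₖ₊₁)/dₖ₊₁⌋:
  k=1: m=43, d=79, a=1
  k=2: m=36, d=8, a=9
  k=3: m=36, d=79, a=1
  k=4: m=43, d=1, a=86
d=1 and a=2a₀=86 at k=4, so the next step gives (m, d) = (43, 79) again — its k=1 value — and the period has length 4.

[43; 1, 9, 1, 86]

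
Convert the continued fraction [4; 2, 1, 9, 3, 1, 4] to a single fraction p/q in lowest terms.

Fold from the inside: start with 4/1.
  1 + 1/4 = 5/4
  3 + 4/5 = 19/5
  9 + 5/19 = 176/19
  1 + 19/176 = 195/176
  2 + 176/195 = 566/195
  4 + 195/566 = 2459/566

2459/566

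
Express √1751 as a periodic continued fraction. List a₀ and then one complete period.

[41; 1, 5, 2, 4, 2, 5, 1, 82]

a₀ = ⌊√1751⌋ = 41.
With m₀=0, d₀=1 and mₖ₊₁ = dₖaₖ − mₖ, dₖ₊₁ = (n − mₖ₊₁²)/dₖ, aₖ₊₁ = ⌊(a₀+mₖ₊₁)/dₖ₊₁⌋:
  k=1: m=41, d=70, a=1
  k=2: m=29, d=13, a=5
  k=3: m=36, d=35, a=2
  k=4: m=34, d=17, a=4
  k=5: m=34, d=35, a=2
  k=6: m=36, d=13, a=5
  k=7: m=29, d=70, a=1
  k=8: m=41, d=1, a=82
d=1 and a=2a₀=82 at k=8, so the next step gives (m, d) = (41, 70) again — its k=1 value — and the period has length 8.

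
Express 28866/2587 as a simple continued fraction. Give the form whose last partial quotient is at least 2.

28866 = 11·2587 + 409
2587 = 6·409 + 133
409 = 3·133 + 10
133 = 13·10 + 3
10 = 3·3 + 1
3 = 3·1 + 0  (stop)
So 28866/2587 = [11; 6, 3, 13, 3, 3].

[11; 6, 3, 13, 3, 3]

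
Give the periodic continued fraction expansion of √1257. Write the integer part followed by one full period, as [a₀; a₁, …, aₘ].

[35; 2, 4, 1, 22, 1, 4, 2, 70]

a₀ = ⌊√1257⌋ = 35.
With m₀=0, d₀=1 and mₖ₊₁ = dₖaₖ − mₖ, dₖ₊₁ = (n − mₖ₊₁²)/dₖ, aₖ₊₁ = ⌊(a₀+mₖ₊₁)/dₖ₊₁⌋:
  k=1: m=35, d=32, a=2
  k=2: m=29, d=13, a=4
  k=3: m=23, d=56, a=1
  k=4: m=33, d=3, a=22
  k=5: m=33, d=56, a=1
  k=6: m=23, d=13, a=4
  k=7: m=29, d=32, a=2
  k=8: m=35, d=1, a=70
d=1 and a=2a₀=70 at k=8, so the next step gives (m, d) = (35, 32) again — its k=1 value — and the period has length 8.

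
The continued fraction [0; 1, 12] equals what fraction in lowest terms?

12/13

Fold from the inside: start with 12/1.
  1 + 1/12 = 13/12
  0 + 12/13 = 12/13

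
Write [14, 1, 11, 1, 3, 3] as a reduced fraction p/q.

Using pₖ = aₖpₖ₋₁ + pₖ₋₂ and qₖ = aₖqₖ₋₁ + qₖ₋₂:
  k=0: a=14, p=14, q=1
  k=1: a=1, p=15, q=1
  k=2: a=11, p=179, q=12
  k=3: a=1, p=194, q=13
  k=4: a=3, p=761, q=51
  k=5: a=3, p=2477, q=166

2477/166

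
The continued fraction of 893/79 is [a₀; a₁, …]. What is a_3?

2

893 = 11·79 + 24   →  a_0 = 11
79 = 3·24 + 7   →  a_1 = 3
24 = 3·7 + 3   →  a_2 = 3
7 = 2·3 + 1   →  a_3 = 2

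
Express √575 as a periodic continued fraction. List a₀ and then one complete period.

a₀ = ⌊√575⌋ = 23.
With m₀=0, d₀=1 and mₖ₊₁ = dₖaₖ − mₖ, dₖ₊₁ = (n − mₖ₊₁²)/dₖ, aₖ₊₁ = ⌊(a₀+mₖ₊₁)/dₖ₊₁⌋:
  k=1: m=23, d=46, a=1
  k=2: m=23, d=1, a=46
d=1 and a=2a₀=46 at k=2, so the next step gives (m, d) = (23, 46) again — its k=1 value — and the period has length 2.

[23; 1, 46]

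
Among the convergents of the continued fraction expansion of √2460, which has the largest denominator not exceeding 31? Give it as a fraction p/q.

248/5

√2460 = [49; 1, 1, 2, 24, 2, 1, 1, 98, …] (period length 8).
Convergents:
  p_0/q_0 = 49/1
  p_1/q_1 = 50/1
  p_2/q_2 = 99/2
  p_3/q_3 = 248/5
  p_4/q_4 = 6051/122
q_3 = 5 ≤ 31 < 122 = q_4, so the answer is 248/5.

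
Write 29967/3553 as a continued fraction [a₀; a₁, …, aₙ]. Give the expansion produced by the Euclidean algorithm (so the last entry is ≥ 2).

[8; 2, 3, 3, 3, 2, 6, 3]

29967 = 8×3553 + 1543
3553 = 2×1543 + 467
1543 = 3×467 + 142
467 = 3×142 + 41
142 = 3×41 + 19
41 = 2×19 + 3
19 = 6×3 + 1
3 = 3×1 + 0  (stop)
So 29967/3553 = [8; 2, 3, 3, 3, 2, 6, 3].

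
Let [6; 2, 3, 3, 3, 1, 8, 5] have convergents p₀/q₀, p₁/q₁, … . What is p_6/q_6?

5585/868

Using pₖ = aₖpₖ₋₁ + pₖ₋₂, qₖ = aₖqₖ₋₁ + qₖ₋₂ (with p₋₁=1, p₋₂=0, q₋₁=0, q₋₂=1):
  k=0: a=6, p=6, q=1
  k=1: a=2, p=13, q=2
  k=2: a=3, p=45, q=7
  k=3: a=3, p=148, q=23
  k=4: a=3, p=489, q=76
  k=5: a=1, p=637, q=99
  k=6: a=8, p=5585, q=868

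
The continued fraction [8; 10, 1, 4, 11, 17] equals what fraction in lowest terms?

Using pₖ = aₖpₖ₋₁ + pₖ₋₂ and qₖ = aₖqₖ₋₁ + qₖ₋₂:
  k=0: a=8, p=8, q=1
  k=1: a=10, p=81, q=10
  k=2: a=1, p=89, q=11
  k=3: a=4, p=437, q=54
  k=4: a=11, p=4896, q=605
  k=5: a=17, p=83669, q=10339

83669/10339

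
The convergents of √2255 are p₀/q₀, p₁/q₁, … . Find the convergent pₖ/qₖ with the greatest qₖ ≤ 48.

√2255 = [47; 2, 18, 2, 94, …] (period length 4).
Convergents:
  p_0/q_0 = 47/1
  p_1/q_1 = 95/2
  p_2/q_2 = 1757/37
  p_3/q_3 = 3609/76
q_2 = 37 ≤ 48 < 76 = q_3, so the answer is 1757/37.

1757/37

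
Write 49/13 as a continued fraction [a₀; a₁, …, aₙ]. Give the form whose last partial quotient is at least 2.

49 = 3·13 + 10
13 = 1·10 + 3
10 = 3·3 + 1
3 = 3·1 + 0  (stop)
So 49/13 = [3; 1, 3, 3].

[3; 1, 3, 3]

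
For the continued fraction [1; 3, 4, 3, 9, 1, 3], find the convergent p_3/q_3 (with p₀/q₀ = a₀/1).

Using pₖ = aₖpₖ₋₁ + pₖ₋₂, qₖ = aₖqₖ₋₁ + qₖ₋₂ (with p₋₁=1, p₋₂=0, q₋₁=0, q₋₂=1):
  k=0: a=1, p=1, q=1
  k=1: a=3, p=4, q=3
  k=2: a=4, p=17, q=13
  k=3: a=3, p=55, q=42

55/42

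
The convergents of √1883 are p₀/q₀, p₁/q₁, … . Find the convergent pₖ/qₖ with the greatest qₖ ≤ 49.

1432/33

√1883 = [43; 2, 1, 1, 5, 1, 1, 2, 86, …] (period length 8).
Convergents:
  p_0/q_0 = 43/1
  p_1/q_1 = 87/2
  p_2/q_2 = 130/3
  p_3/q_3 = 217/5
  p_4/q_4 = 1215/28
  p_5/q_5 = 1432/33
  p_6/q_6 = 2647/61
q_5 = 33 ≤ 49 < 61 = q_6, so the answer is 1432/33.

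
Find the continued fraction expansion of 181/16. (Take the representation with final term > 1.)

[11; 3, 5]

181 = 11×16 + 5
16 = 3×5 + 1
5 = 5×1 + 0  (stop)
So 181/16 = [11; 3, 5].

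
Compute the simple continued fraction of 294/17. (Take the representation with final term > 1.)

294 = 17×17 + 5
17 = 3×5 + 2
5 = 2×2 + 1
2 = 2×1 + 0  (stop)
So 294/17 = [17; 3, 2, 2].

[17; 3, 2, 2]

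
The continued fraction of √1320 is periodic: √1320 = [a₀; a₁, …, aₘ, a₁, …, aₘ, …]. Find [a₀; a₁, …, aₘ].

[36; 3, 72]

a₀ = ⌊√1320⌋ = 36.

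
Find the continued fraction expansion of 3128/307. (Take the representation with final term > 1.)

3128 = 10*307 + 58
307 = 5*58 + 17
58 = 3*17 + 7
17 = 2*7 + 3
7 = 2*3 + 1
3 = 3*1 + 0  (stop)
So 3128/307 = [10; 5, 3, 2, 2, 3].

[10; 5, 3, 2, 2, 3]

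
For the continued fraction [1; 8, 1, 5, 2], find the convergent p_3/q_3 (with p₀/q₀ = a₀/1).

Using pₖ = aₖpₖ₋₁ + pₖ₋₂, qₖ = aₖqₖ₋₁ + qₖ₋₂ (with p₋₁=1, p₋₂=0, q₋₁=0, q₋₂=1):
  k=0: a=1, p=1, q=1
  k=1: a=8, p=9, q=8
  k=2: a=1, p=10, q=9
  k=3: a=5, p=59, q=53

59/53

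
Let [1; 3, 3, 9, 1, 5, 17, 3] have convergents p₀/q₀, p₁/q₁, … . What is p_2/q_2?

Using pₖ = aₖpₖ₋₁ + pₖ₋₂, qₖ = aₖqₖ₋₁ + qₖ₋₂ (with p₋₁=1, p₋₂=0, q₋₁=0, q₋₂=1):
  k=0: a=1, p=1, q=1
  k=1: a=3, p=4, q=3
  k=2: a=3, p=13, q=10

13/10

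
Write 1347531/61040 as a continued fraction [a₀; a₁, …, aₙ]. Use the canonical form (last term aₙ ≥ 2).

1347531 = 22*61040 + 4651
61040 = 13*4651 + 577
4651 = 8*577 + 35
577 = 16*35 + 17
35 = 2*17 + 1
17 = 17*1 + 0  (stop)
So 1347531/61040 = [22; 13, 8, 16, 2, 17].

[22; 13, 8, 16, 2, 17]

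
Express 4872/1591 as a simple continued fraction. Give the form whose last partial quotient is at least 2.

4872 = 3·1591 + 99
1591 = 16·99 + 7
99 = 14·7 + 1
7 = 7·1 + 0  (stop)
So 4872/1591 = [3; 16, 14, 7].

[3; 16, 14, 7]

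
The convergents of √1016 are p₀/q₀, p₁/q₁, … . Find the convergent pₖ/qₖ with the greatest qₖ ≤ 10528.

√1016 = [31; 1, 6, 1, 62, …] (period length 4).
Convergents:
  p_0/q_0 = 31/1
  p_1/q_1 = 32/1
  p_2/q_2 = 223/7
  p_3/q_3 = 255/8
  p_4/q_4 = 16033/503
  p_5/q_5 = 16288/511
  p_6/q_6 = 113761/3569
  p_7/q_7 = 130049/4080
  p_8/q_8 = 8176799/256529
q_7 = 4080 ≤ 10528 < 256529 = q_8, so the answer is 130049/4080.

130049/4080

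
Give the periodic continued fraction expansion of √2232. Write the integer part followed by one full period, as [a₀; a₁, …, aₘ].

[47; 4, 10, 4, 94]

a₀ = ⌊√2232⌋ = 47.
With m₀=0, d₀=1 and mₖ₊₁ = dₖaₖ − mₖ, dₖ₊₁ = (n − mₖ₊₁²)/dₖ, aₖ₊₁ = ⌊(a₀+mₖ₊₁)/dₖ₊₁⌋:
  k=1: m=47, d=23, a=4
  k=2: m=45, d=9, a=10
  k=3: m=45, d=23, a=4
  k=4: m=47, d=1, a=94
d=1 and a=2a₀=94 at k=4, so the next step gives (m, d) = (47, 23) again — its k=1 value — and the period has length 4.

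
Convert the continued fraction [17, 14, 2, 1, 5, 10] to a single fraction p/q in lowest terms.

42384/2483

Fold from the inside: start with 10/1.
  5 + 1/10 = 51/10
  1 + 10/51 = 61/51
  2 + 51/61 = 173/61
  14 + 61/173 = 2483/173
  17 + 173/2483 = 42384/2483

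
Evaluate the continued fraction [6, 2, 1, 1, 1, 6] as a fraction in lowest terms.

338/53

Using pₖ = aₖpₖ₋₁ + pₖ₋₂ and qₖ = aₖqₖ₋₁ + qₖ₋₂:
  k=0: a=6, p=6, q=1
  k=1: a=2, p=13, q=2
  k=2: a=1, p=19, q=3
  k=3: a=1, p=32, q=5
  k=4: a=1, p=51, q=8
  k=5: a=6, p=338, q=53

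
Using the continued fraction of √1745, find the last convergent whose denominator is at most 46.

√1745 = [41; 1, 3, 2, 2, 3, 1, 82, …] (period length 7).
Convergents:
  p_0/q_0 = 41/1
  p_1/q_1 = 42/1
  p_2/q_2 = 167/4
  p_3/q_3 = 376/9
  p_4/q_4 = 919/22
  p_5/q_5 = 3133/75
q_4 = 22 ≤ 46 < 75 = q_5, so the answer is 919/22.

919/22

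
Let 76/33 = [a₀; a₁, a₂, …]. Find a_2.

3

76 = 2·33 + 10   →  a_0 = 2
33 = 3·10 + 3   →  a_1 = 3
10 = 3·3 + 1   →  a_2 = 3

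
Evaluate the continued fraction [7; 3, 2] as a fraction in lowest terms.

Using pₖ = aₖpₖ₋₁ + pₖ₋₂ and qₖ = aₖqₖ₋₁ + qₖ₋₂:
  k=0: a=7, p=7, q=1
  k=1: a=3, p=22, q=3
  k=2: a=2, p=51, q=7

51/7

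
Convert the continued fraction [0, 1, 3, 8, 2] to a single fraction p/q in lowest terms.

Fold from the inside: start with 2/1.
  8 + 1/2 = 17/2
  3 + 2/17 = 53/17
  1 + 17/53 = 70/53
  0 + 53/70 = 53/70

53/70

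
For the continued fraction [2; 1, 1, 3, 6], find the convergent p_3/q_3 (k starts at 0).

18/7

Using pₖ = aₖpₖ₋₁ + pₖ₋₂, qₖ = aₖqₖ₋₁ + qₖ₋₂ (with p₋₁=1, p₋₂=0, q₋₁=0, q₋₂=1):
  k=0: a=2, p=2, q=1
  k=1: a=1, p=3, q=1
  k=2: a=1, p=5, q=2
  k=3: a=3, p=18, q=7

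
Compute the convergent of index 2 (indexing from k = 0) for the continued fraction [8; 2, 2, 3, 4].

42/5

Using pₖ = aₖpₖ₋₁ + pₖ₋₂, qₖ = aₖqₖ₋₁ + qₖ₋₂ (with p₋₁=1, p₋₂=0, q₋₁=0, q₋₂=1):
  k=0: a=8, p=8, q=1
  k=1: a=2, p=17, q=2
  k=2: a=2, p=42, q=5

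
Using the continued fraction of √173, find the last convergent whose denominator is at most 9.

92/7

√173 = [13; 6, 1, 1, 6, 26, …] (period length 5).
Convergents:
  p_0/q_0 = 13/1
  p_1/q_1 = 79/6
  p_2/q_2 = 92/7
  p_3/q_3 = 171/13
q_2 = 7 ≤ 9 < 13 = q_3, so the answer is 92/7.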